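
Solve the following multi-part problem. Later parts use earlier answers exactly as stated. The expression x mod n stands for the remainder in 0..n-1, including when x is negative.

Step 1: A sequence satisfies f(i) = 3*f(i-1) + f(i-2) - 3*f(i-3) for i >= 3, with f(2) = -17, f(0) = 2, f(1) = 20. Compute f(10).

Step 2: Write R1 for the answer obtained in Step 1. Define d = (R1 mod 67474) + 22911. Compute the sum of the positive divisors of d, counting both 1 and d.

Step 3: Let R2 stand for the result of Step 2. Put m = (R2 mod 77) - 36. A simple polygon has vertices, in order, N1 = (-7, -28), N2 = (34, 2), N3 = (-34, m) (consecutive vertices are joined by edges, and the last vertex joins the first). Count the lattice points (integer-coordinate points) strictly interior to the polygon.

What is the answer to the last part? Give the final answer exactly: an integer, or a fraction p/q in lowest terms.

1592

Step 1: f(3) = 3*(-17) + 1*(20) - 3*(2) = -37; iterating: f(3)=-37, f(4)=-188, f(5)=-550, f(6)=-1727, f(7)=-5167, f(8)=-15578, f(9)=-46720, f(10)=-140237; answer -140237
Step 2: R1 = -140237; d = 85096; 85096 = 2^3 * 11 * 967; sigma = (1 + 2 + 4 + 8) * (1 + 11) * (1 + 967) = 15 * 12 * 968 = 174240; answer 174240
Step 3: R2 = 174240; m = 30; cross terms: (-7*2 - 34*-28)=938, (34*30 - -34*2)=1088, (-34*-28 - -7*30)=1162; twice the area = |3188| = 3188; area = 1594; boundary points = 1 + 4 + 1 = 6; strictly interior points = area - boundary/2 + 1 = 1592; answer 1592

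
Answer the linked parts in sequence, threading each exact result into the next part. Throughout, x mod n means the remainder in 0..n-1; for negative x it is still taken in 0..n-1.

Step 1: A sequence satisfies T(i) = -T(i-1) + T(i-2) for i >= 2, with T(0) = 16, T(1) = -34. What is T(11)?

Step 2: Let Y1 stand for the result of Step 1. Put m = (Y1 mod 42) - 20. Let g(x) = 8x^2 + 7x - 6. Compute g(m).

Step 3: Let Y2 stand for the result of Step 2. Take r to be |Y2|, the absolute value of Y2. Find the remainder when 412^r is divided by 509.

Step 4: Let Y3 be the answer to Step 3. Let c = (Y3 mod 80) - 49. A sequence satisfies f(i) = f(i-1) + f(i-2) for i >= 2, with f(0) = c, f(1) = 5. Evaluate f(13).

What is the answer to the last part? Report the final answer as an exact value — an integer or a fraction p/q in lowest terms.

-419

Step 1: T(2) = -1*(-34) + 1*(16) = 50; iterating: T(2)=50, T(3)=-84, T(4)=134, T(5)=-218, T(6)=352, T(7)=-570, T(8)=922, T(9)=-1492, T(10)=2414, T(11)=-3906; answer -3906
Step 2: Y1 = -3906; m = -20; 8*(-20)^2 + 7*(-20)^1 - 6 = (3200) + (-140) + (-6) = 3054; answer 3054
Step 3: Y2 = 3054; r = 3054; squarings mod 509: 412^1=412, 412^2=247, 412^4=438, 412^8=460, 412^16=365, 412^32=376, 412^64=383, 412^128=97, 412^256=247, 412^512=438, 412^1024=460, 412^2048=365; 412^3054 = 412^2 * 412^4 * 412^8 * 412^32 * 412^64 * 412^128 * 412^256 * 412^512 * 412^2048 = 278 (mod 509); answer 278
Step 4: Y3 = 278; c = -11; f(2) = 1*(5) + 1*(-11) = -6; iterating: f(2)=-6, f(3)=-1, f(4)=-7, f(5)=-8, f(6)=-15, f(7)=-23, f(8)=-38, f(9)=-61, f(10)=-99, f(11)=-160, f(12)=-259, f(13)=-419; answer -419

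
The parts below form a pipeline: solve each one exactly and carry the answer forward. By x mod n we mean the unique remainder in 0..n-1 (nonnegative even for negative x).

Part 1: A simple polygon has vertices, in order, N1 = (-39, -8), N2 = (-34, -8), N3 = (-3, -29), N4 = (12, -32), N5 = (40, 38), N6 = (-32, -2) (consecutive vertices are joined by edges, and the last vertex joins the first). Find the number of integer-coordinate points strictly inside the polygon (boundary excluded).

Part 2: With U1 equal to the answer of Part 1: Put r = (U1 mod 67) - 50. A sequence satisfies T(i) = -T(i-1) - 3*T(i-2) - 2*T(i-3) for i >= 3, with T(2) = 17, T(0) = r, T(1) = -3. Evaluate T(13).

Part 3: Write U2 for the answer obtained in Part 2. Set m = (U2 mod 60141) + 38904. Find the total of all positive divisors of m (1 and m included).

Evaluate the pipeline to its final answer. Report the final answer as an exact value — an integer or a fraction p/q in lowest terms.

Part 1: cross terms: (-39*-8 - -34*-8)=40, (-34*-29 - -3*-8)=962, (-3*-32 - 12*-29)=444, (12*38 - 40*-32)=1736, (40*-2 - -32*38)=1136, (-32*-8 - -39*-2)=178; twice the area = |4496| = 4496; area = 2248; boundary points = 5 + 1 + 3 + 14 + 8 + 1 = 32; strictly interior points = area - boundary/2 + 1 = 2233; answer 2233
Part 2: U1 = 2233; r = -28; T(3) = -1*(17) - 3*(-3) - 2*(-28) = 48; iterating: T(3)=48, T(4)=-93, T(5)=-85, T(6)=268, T(7)=173, T(8)=-807, T(9)=-248, T(10)=2323, T(11)=35, T(12)=-6508, T(13)=1757; answer 1757
Part 3: U2 = 1757; m = 40661; 40661 = 73 * 557; sigma = (1 + 73) * (1 + 557) = 74 * 558 = 41292; answer 41292

41292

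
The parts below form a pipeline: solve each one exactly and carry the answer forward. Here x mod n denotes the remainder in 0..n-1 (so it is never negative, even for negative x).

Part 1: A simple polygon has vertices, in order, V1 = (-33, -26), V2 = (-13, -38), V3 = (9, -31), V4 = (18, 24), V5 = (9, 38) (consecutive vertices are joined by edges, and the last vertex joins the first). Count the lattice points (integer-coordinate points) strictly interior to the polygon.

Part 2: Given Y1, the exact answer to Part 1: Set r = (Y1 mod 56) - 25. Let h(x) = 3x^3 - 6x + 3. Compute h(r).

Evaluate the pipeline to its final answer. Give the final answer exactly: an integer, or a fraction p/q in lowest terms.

72996

Part 1: cross terms: (-33*-38 - -13*-26)=916, (-13*-31 - 9*-38)=745, (9*24 - 18*-31)=774, (18*38 - 9*24)=468, (9*-26 - -33*38)=1020; twice the area = |3923| = 3923; area = 3923/2; boundary points = 4 + 1 + 1 + 1 + 2 = 9; strictly interior points = area - boundary/2 + 1 = 1958; answer 1958
Part 2: Y1 = 1958; r = 29; 3*(29)^3 - 6*(29)^1 + 3 = (73167) + (-174) + (3) = 72996; answer 72996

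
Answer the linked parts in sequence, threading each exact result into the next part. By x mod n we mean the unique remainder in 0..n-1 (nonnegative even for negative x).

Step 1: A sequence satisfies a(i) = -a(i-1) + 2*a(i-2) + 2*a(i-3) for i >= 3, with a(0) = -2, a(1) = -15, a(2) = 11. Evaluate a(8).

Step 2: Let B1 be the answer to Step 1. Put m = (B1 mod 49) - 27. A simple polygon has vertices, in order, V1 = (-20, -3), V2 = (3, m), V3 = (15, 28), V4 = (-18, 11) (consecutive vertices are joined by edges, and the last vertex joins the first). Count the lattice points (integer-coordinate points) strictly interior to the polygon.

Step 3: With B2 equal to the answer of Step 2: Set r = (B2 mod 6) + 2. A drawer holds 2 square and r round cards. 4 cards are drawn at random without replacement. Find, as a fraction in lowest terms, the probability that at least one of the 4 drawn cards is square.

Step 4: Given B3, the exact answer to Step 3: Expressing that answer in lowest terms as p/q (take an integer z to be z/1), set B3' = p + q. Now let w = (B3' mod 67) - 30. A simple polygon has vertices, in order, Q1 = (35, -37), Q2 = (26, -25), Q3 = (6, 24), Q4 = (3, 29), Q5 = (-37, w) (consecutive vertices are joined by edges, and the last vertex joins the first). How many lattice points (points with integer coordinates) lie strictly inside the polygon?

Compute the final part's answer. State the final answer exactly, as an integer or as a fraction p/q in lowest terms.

Step 1: a(3) = -1*(11) + 2*(-15) + 2*(-2) = -45; iterating: a(3)=-45, a(4)=37, a(5)=-105, a(6)=89, a(7)=-225, a(8)=193; answer 193
Step 2: B1 = 193; m = 19; cross terms: (-20*19 - 3*-3)=-371, (3*28 - 15*19)=-201, (15*11 - -18*28)=669, (-18*-3 - -20*11)=274; twice the area = |371| = 371; area = 371/2; boundary points = 1 + 3 + 1 + 2 = 7; strictly interior points = area - boundary/2 + 1 = 183; answer 183
Step 3: B2 = 183; r = 5; total draws C(7,4) = 35; complement C(5,4) = 5; favorable 35 - 5 = 30; P = 6/7; answer 6/7
Step 4: B3 = 6/7; threaded value p + q = 13; w = -17; cross terms: (35*-25 - 26*-37)=87, (26*24 - 6*-25)=774, (6*29 - 3*24)=102, (3*-17 - -37*29)=1022, (-37*-37 - 35*-17)=1964; twice the area = |3949| = 3949; area = 3949/2; boundary points = 3 + 1 + 1 + 2 + 4 = 11; strictly interior points = area - boundary/2 + 1 = 1970; answer 1970

1970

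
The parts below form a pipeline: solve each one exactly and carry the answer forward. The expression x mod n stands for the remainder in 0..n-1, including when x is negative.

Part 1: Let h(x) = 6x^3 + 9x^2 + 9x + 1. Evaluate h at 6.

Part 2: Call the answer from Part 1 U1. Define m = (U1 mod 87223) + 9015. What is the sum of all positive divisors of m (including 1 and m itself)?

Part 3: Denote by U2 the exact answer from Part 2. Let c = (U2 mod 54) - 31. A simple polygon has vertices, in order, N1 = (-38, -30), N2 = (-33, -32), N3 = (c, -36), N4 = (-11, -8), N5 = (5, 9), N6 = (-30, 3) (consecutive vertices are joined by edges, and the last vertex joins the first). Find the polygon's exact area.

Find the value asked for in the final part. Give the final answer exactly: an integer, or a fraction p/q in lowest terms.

1189

Part 1: 6*(6)^3 + 9*(6)^2 + 9*(6)^1 + 1 = (1296) + (324) + (54) + (1) = 1675; answer 1675
Part 2: U1 = 1675; m = 10690; 10690 = 2 * 5 * 1069; sigma = (1 + 2) * (1 + 5) * (1 + 1069) = 3 * 6 * 1070 = 19260; answer 19260
Part 3: U2 = 19260; c = 5; cross terms: (-38*-32 - -33*-30)=226, (-33*-36 - 5*-32)=1348, (5*-8 - -11*-36)=-436, (-11*9 - 5*-8)=-59, (5*3 - -30*9)=285, (-30*-30 - -38*3)=1014; twice the area = |2378| = 2378; area = 1189; answer 1189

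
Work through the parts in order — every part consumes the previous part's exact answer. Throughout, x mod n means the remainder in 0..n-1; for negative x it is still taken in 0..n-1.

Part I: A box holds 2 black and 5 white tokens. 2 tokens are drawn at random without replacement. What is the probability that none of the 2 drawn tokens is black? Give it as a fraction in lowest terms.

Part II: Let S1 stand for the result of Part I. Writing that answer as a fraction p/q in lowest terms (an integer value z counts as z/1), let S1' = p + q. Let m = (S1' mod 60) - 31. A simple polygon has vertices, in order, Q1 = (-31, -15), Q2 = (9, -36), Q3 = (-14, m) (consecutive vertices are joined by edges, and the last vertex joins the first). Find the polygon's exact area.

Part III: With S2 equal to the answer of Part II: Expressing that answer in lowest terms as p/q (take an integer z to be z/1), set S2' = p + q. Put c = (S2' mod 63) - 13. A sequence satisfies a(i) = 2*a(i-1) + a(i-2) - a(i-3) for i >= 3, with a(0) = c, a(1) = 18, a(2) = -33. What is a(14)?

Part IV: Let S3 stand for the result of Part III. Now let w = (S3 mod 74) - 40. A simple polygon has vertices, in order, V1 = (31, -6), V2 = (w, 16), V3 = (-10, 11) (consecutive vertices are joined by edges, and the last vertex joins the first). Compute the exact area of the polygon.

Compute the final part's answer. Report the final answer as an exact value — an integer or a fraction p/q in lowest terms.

332

Part I: total draws C(7,2) = 21; favorable C(5,2) = 10; P = 10/21; answer 10/21
Part II: S1 = 10/21; threaded value p + q = 31; m = 0; cross terms: (-31*-36 - 9*-15)=1251, (9*0 - -14*-36)=-504, (-14*-15 - -31*0)=210; twice the area = |957| = 957; area = 957/2; answer 957/2
Part III: S2 = 957/2; threaded value p + q = 959; c = 1; a(3) = 2*(-33) + 1*(18) - 1*(1) = -49; iterating: a(3)=-49, a(4)=-149, a(5)=-314, a(6)=-728, a(7)=-1621, a(8)=-3656, a(9)=-8205, a(10)=-18445, a(11)=-41439, a(12)=-93118, a(13)=-209230, a(14)=-470139; answer -470139
Part IV: S3 = -470139; w = 17; cross terms: (31*16 - 17*-6)=598, (17*11 - -10*16)=347, (-10*-6 - 31*11)=-281; twice the area = |664| = 664; area = 332; answer 332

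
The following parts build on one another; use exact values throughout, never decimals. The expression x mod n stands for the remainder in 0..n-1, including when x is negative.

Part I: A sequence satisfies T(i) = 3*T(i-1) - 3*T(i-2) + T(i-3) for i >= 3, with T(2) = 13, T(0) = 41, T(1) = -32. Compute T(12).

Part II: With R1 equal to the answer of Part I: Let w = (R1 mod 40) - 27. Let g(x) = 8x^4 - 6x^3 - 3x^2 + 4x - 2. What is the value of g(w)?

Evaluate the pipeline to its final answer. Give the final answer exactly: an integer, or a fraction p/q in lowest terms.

8986

Part I: T(3) = 3*(13) - 3*(-32) + 1*(41) = 176; iterating: T(3)=176, T(4)=457, T(5)=856, T(6)=1373, T(7)=2008, T(8)=2761, T(9)=3632, T(10)=4621, T(11)=5728, T(12)=6953; answer 6953
Part II: R1 = 6953; w = 6; 8*(6)^4 - 6*(6)^3 - 3*(6)^2 + 4*(6)^1 - 2 = (10368) + (-1296) + (-108) + (24) + (-2) = 8986; answer 8986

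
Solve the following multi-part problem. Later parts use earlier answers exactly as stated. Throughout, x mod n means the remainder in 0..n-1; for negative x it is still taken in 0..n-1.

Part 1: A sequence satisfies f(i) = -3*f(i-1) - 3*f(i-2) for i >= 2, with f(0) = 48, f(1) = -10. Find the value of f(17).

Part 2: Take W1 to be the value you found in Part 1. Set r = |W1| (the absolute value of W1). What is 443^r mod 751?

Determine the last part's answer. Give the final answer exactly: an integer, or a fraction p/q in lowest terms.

165

Part 1: f(2) = -3*(-10) - 3*(48) = -114; iterating: f(2)=-114, f(3)=372, f(4)=-774, f(5)=1206, f(6)=-1296, f(7)=270, f(8)=3078, f(9)=-10044, f(10)=20898, f(11)=-32562, f(12)=34992, f(13)=-7290, f(14)=-83106, f(15)=271188, f(16)=-564246, f(17)=879174; answer 879174
Part 2: W1 = 879174; r = 879174; squarings mod 751: 443^1=443, 443^2=238, 443^4=319, 443^8=376, 443^16=188, 443^32=47, 443^64=707, 443^128=434, 443^256=606, 443^512=748, 443^1024=9, 443^2048=81, 443^4096=553, 443^8192=152, 443^16384=574, 443^32768=538, 443^65536=309, 443^131072=104, 443^262144=302, 443^524288=333; 443^879174 = 443^2 * 443^4 * 443^64 * 443^512 * 443^2048 * 443^8192 * 443^16384 * 443^65536 * 443^262144 * 443^524288 = 165 (mod 751); answer 165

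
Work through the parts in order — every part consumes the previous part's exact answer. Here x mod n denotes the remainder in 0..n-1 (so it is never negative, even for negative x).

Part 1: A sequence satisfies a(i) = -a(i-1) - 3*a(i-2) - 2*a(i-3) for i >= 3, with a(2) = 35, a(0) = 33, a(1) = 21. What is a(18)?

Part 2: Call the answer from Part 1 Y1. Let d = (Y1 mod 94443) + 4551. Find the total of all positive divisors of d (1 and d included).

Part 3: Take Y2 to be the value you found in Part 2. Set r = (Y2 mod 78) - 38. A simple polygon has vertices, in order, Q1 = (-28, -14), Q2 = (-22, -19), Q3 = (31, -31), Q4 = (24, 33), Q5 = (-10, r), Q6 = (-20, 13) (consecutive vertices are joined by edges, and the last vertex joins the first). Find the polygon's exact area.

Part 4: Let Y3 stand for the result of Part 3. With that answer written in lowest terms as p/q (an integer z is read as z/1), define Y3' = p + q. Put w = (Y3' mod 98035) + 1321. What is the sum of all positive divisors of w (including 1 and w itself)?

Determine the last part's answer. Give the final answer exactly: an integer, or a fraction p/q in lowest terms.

3664

Part 1: a(3) = -1*(35) - 3*(21) - 2*(33) = -164; iterating: a(3)=-164, a(4)=17, a(5)=405, a(6)=-128, a(7)=-1121, a(8)=695, a(9)=2924, a(10)=-2767, a(11)=-7395, a(12)=9848, a(13)=17871, a(14)=-32625, a(15)=-40684, a(16)=102817, a(17)=84485, a(18)=-311568; answer -311568
Part 2: Y1 = -311568; d = 70755; 70755 = 3 * 5 * 53 * 89; sigma = (1 + 3) * (1 + 5) * (1 + 53) * (1 + 89) = 4 * 6 * 54 * 90 = 116640; answer 116640
Part 3: Y2 = 116640; r = -8; cross terms: (-28*-19 - -22*-14)=224, (-22*-31 - 31*-19)=1271, (31*33 - 24*-31)=1767, (24*-8 - -10*33)=138, (-10*13 - -20*-8)=-290, (-20*-14 - -28*13)=644; twice the area = |3754| = 3754; area = 1877; answer 1877
Part 4: Y3 = 1877; threaded value p + q = 1878; w = 3199; 3199 = 7 * 457; sigma = (1 + 7) * (1 + 457) = 8 * 458 = 3664; answer 3664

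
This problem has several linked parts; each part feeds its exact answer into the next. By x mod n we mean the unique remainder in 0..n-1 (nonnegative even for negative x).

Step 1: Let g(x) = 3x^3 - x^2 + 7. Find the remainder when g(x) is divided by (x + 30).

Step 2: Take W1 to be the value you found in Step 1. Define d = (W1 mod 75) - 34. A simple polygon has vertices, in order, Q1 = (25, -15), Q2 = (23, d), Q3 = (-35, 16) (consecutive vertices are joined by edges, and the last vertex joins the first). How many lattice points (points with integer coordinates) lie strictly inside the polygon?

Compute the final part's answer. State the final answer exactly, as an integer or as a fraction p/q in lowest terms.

390

Step 1: remainder = value at the root: 3*(-30)^3 - 1*(-30)^2 + 7 = (-81000) + (-900) + (7) = -81893; answer -81893
Step 2: W1 = -81893; d = -27; cross terms: (25*-27 - 23*-15)=-330, (23*16 - -35*-27)=-577, (-35*-15 - 25*16)=125; twice the area = |-782| = 782; area = 391; boundary points = 2 + 1 + 1 = 4; strictly interior points = area - boundary/2 + 1 = 390; answer 390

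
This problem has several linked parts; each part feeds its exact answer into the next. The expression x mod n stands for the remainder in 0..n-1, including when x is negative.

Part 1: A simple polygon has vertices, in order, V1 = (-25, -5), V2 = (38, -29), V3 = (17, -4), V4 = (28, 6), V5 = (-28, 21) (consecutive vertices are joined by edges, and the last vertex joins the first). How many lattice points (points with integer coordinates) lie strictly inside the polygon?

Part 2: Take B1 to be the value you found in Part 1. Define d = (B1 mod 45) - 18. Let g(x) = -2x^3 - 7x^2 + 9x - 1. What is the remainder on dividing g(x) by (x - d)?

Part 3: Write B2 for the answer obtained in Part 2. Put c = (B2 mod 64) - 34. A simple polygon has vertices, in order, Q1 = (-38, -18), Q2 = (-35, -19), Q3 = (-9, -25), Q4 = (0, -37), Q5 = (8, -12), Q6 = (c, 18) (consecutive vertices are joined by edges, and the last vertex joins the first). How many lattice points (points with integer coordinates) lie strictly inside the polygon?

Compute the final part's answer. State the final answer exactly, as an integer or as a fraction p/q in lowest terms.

Part 1: cross terms: (-25*-29 - 38*-5)=915, (38*-4 - 17*-29)=341, (17*6 - 28*-4)=214, (28*21 - -28*6)=756, (-28*-5 - -25*21)=665; twice the area = |2891| = 2891; area = 2891/2; boundary points = 3 + 1 + 1 + 1 + 1 = 7; strictly interior points = area - boundary/2 + 1 = 1443; answer 1443
Part 2: B1 = 1443; d = -15; remainder = value at the root: -2*(-15)^3 - 7*(-15)^2 + 9*(-15)^1 - 1 = (6750) + (-1575) + (-135) + (-1) = 5039; answer 5039
Part 3: B2 = 5039; c = 13; cross terms: (-38*-19 - -35*-18)=92, (-35*-25 - -9*-19)=704, (-9*-37 - 0*-25)=333, (0*-12 - 8*-37)=296, (8*18 - 13*-12)=300, (13*-18 - -38*18)=450; twice the area = |2175| = 2175; area = 2175/2; boundary points = 1 + 2 + 3 + 1 + 5 + 3 = 15; strictly interior points = area - boundary/2 + 1 = 1081; answer 1081

1081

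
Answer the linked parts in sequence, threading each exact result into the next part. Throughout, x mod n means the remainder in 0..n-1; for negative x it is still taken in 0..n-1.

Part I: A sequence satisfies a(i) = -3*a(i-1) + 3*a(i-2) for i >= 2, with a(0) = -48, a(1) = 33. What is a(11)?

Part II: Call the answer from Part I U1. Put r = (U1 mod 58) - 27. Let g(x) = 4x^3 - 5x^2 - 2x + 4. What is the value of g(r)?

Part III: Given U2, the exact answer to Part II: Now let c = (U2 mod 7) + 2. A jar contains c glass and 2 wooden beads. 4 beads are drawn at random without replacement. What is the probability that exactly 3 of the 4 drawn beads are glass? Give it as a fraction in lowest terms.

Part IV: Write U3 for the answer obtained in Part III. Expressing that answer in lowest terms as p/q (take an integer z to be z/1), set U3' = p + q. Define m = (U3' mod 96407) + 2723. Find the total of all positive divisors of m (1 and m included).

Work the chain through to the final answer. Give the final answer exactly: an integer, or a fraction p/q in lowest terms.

3456

Part I: a(2) = -3*(33) + 3*(-48) = -243; iterating: a(2)=-243, a(3)=828, a(4)=-3213, a(5)=12123, a(6)=-46008, a(7)=174393, a(8)=-661203, a(9)=2506788, a(10)=-9503973, a(11)=36032283; answer 36032283
Part II: U1 = 36032283; r = -12; 4*(-12)^3 - 5*(-12)^2 - 2*(-12)^1 + 4 = (-6912) + (-720) + (24) + (4) = -7604; answer -7604
Part III: U2 = -7604; c = 7; total draws C(9,4) = 126; favorable C(7,3)*C(2,1) = 70; P = 5/9; answer 5/9
Part IV: U3 = 5/9; threaded value p + q = 14; m = 2737; 2737 = 7 * 17 * 23; sigma = (1 + 7) * (1 + 17) * (1 + 23) = 8 * 18 * 24 = 3456; answer 3456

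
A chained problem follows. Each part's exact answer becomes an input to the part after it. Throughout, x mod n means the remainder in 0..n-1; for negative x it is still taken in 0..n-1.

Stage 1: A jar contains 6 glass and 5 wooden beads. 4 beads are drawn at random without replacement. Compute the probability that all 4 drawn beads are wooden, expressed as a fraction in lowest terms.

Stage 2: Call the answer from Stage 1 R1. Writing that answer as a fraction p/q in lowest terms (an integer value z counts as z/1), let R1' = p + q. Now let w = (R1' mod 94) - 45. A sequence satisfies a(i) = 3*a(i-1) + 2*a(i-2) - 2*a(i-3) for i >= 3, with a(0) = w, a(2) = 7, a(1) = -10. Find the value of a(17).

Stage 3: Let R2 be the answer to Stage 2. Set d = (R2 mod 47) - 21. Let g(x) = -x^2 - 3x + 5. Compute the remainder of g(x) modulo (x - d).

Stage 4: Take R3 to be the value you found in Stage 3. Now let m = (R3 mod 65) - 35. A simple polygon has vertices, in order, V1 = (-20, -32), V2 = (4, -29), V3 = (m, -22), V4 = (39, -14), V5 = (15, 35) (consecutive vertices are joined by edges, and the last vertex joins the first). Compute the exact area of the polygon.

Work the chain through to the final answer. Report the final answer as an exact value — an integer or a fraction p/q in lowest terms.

1764

Stage 1: total draws C(11,4) = 330; favorable C(5,4) = 5; P = 1/66; answer 1/66
Stage 2: R1 = 1/66; threaded value p + q = 67; w = 22; a(3) = 3*(7) + 2*(-10) - 2*(22) = -43; iterating: a(3)=-43, a(4)=-95, a(5)=-385, a(6)=-1259, a(7)=-4357, a(8)=-14819, a(9)=-50653, a(10)=-172883, a(11)=-590317, a(12)=-2015411, a(13)=-6881101, a(14)=-23493491, a(15)=-80211853, a(16)=-273860339, a(17)=-935017741; answer -935017741
Stage 3: R2 = -935017741; d = 3; remainder = value at the root: -1*(3)^2 - 3*(3)^1 + 5 = (-9) + (-9) + (5) = -13; answer -13
Stage 4: R3 = -13; m = 17; cross terms: (-20*-29 - 4*-32)=708, (4*-22 - 17*-29)=405, (17*-14 - 39*-22)=620, (39*35 - 15*-14)=1575, (15*-32 - -20*35)=220; twice the area = |3528| = 3528; area = 1764; answer 1764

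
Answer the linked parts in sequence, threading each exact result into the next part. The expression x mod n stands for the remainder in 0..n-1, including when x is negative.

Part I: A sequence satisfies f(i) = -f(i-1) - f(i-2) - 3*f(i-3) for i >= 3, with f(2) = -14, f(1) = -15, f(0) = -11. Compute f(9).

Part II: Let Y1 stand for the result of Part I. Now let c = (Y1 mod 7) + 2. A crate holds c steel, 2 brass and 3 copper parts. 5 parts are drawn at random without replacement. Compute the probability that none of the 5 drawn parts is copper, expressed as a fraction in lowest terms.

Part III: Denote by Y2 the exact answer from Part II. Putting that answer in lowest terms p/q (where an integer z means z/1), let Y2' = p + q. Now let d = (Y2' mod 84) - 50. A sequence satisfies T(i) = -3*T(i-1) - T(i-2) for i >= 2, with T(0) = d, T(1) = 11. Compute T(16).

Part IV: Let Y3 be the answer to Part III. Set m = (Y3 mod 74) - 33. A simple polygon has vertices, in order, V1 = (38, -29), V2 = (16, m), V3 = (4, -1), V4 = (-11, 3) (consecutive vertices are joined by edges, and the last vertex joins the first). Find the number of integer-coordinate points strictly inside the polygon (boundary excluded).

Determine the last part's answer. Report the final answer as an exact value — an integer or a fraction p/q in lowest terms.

802

Part I: f(3) = -1*(-14) - 1*(-15) - 3*(-11) = 62; iterating: f(3)=62, f(4)=-3, f(5)=-17, f(6)=-166, f(7)=192, f(8)=25, f(9)=281; answer 281
Part II: Y1 = 281; c = 3; total draws C(8,5) = 56; favorable C(5,5) = 1; P = 1/56; answer 1/56
Part III: Y2 = 1/56; threaded value p + q = 57; d = 7; T(2) = -3*(11) - 1*(7) = -40; iterating: T(2)=-40, T(3)=109, T(4)=-287, T(5)=752, T(6)=-1969, T(7)=5155, T(8)=-13496, T(9)=35333, T(10)=-92503, T(11)=242176, T(12)=-634025, T(13)=1659899, T(14)=-4345672, T(15)=11377117, T(16)=-29785679; answer -29785679
Part IV: Y3 = -29785679; m = 28; cross terms: (38*28 - 16*-29)=1528, (16*-1 - 4*28)=-128, (4*3 - -11*-1)=1, (-11*-29 - 38*3)=205; twice the area = |1606| = 1606; area = 803; boundary points = 1 + 1 + 1 + 1 = 4; strictly interior points = area - boundary/2 + 1 = 802; answer 802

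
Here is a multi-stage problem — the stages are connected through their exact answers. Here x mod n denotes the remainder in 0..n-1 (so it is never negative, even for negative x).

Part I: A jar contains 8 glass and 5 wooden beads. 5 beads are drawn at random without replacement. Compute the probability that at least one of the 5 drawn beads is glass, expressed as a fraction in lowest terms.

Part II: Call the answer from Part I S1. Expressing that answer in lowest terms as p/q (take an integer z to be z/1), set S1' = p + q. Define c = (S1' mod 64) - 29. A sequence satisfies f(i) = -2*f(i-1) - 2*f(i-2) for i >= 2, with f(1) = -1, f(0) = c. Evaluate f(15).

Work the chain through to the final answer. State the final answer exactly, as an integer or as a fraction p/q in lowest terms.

Part I: total draws C(13,5) = 1287; complement C(5,5) = 1; favorable 1287 - 1 = 1286; P = 1286/1287; answer 1286/1287
Part II: S1 = 1286/1287; threaded value p + q = 2573; c = -16; f(2) = -2*(-1) - 2*(-16) = 34; iterating: f(2)=34, f(3)=-66, f(4)=64, f(5)=4, f(6)=-136, f(7)=264, f(8)=-256, f(9)=-16, f(10)=544, f(11)=-1056, f(12)=1024, f(13)=64, f(14)=-2176, f(15)=4224; answer 4224

4224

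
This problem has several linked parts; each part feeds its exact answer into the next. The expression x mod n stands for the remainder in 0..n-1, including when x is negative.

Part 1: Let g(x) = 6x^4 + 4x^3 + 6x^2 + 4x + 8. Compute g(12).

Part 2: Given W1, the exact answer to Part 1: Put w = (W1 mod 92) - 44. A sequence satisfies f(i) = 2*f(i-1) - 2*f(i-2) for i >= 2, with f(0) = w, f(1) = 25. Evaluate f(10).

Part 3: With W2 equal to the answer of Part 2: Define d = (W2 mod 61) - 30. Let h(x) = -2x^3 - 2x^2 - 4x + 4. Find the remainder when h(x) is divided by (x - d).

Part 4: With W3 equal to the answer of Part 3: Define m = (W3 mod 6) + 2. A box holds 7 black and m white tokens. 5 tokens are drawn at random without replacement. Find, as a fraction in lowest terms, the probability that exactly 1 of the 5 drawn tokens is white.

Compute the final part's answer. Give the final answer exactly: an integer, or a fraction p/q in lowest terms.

10/33

Part 1: 6*(12)^4 + 4*(12)^3 + 6*(12)^2 + 4*(12)^1 + 8 = (124416) + (6912) + (864) + (48) + (8) = 132248; answer 132248
Part 2: W1 = 132248; w = 0; f(2) = 2*(25) - 2*(0) = 50; iterating: f(2)=50, f(3)=50, f(4)=0, f(5)=-100, f(6)=-200, f(7)=-200, f(8)=0, f(9)=400, f(10)=800; answer 800
Part 3: W2 = 800; d = -23; remainder = value at the root: -2*(-23)^3 - 2*(-23)^2 - 4*(-23)^1 + 4 = (24334) + (-1058) + (92) + (4) = 23372; answer 23372
Part 4: W3 = 23372; m = 4; total draws C(11,5) = 462; favorable C(4,1)*C(7,4) = 140; P = 10/33; answer 10/33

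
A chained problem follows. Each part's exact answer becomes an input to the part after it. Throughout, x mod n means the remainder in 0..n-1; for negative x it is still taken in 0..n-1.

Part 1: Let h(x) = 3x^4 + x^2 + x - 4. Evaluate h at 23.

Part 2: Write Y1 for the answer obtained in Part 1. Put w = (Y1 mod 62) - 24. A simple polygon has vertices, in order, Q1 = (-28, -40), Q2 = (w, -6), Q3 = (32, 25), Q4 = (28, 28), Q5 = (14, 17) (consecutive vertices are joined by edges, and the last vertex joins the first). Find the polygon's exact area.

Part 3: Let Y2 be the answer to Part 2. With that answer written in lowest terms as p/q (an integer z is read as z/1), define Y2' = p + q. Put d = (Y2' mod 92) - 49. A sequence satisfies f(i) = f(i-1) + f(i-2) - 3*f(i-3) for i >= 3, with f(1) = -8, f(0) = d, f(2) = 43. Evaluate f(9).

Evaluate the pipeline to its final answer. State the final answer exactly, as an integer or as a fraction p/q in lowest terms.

Part 1: 3*(23)^4 + 1*(23)^2 + 1*(23)^1 - 4 = (839523) + (529) + (23) + (-4) = 840071; answer 840071
Part 2: Y1 = 840071; w = 9; cross terms: (-28*-6 - 9*-40)=528, (9*25 - 32*-6)=417, (32*28 - 28*25)=196, (28*17 - 14*28)=84, (14*-40 - -28*17)=-84; twice the area = |1141| = 1141; area = 1141/2; answer 1141/2
Part 3: Y2 = 1141/2; threaded value p + q = 1143; d = -10; f(3) = 1*(43) + 1*(-8) - 3*(-10) = 65; iterating: f(3)=65, f(4)=132, f(5)=68, f(6)=5, f(7)=-323, f(8)=-522, f(9)=-860; answer -860

-860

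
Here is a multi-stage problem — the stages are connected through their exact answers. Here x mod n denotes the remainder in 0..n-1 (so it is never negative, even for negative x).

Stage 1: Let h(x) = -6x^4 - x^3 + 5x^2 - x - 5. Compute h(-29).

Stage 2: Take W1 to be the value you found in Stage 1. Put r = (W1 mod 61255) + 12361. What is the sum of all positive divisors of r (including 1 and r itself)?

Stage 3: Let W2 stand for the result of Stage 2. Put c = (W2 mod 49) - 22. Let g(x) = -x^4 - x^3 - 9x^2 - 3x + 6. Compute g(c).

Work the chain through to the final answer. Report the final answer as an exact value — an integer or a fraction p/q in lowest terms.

-27840

Stage 1: -6*(-29)^4 - 1*(-29)^3 + 5*(-29)^2 - 1*(-29)^1 - 5 = (-4243686) + (24389) + (4205) + (29) + (-5) = -4215068; answer -4215068
Stage 2: W1 = -4215068; r = 23888; 23888 = 2^4 * 1493; sigma = (1 + 2 + 4 + 8 + 16) * (1 + 1493) = 31 * 1494 = 46314; answer 46314
Stage 3: W2 = 46314; c = -13; -1*(-13)^4 - 1*(-13)^3 - 9*(-13)^2 - 3*(-13)^1 + 6 = (-28561) + (2197) + (-1521) + (39) + (6) = -27840; answer -27840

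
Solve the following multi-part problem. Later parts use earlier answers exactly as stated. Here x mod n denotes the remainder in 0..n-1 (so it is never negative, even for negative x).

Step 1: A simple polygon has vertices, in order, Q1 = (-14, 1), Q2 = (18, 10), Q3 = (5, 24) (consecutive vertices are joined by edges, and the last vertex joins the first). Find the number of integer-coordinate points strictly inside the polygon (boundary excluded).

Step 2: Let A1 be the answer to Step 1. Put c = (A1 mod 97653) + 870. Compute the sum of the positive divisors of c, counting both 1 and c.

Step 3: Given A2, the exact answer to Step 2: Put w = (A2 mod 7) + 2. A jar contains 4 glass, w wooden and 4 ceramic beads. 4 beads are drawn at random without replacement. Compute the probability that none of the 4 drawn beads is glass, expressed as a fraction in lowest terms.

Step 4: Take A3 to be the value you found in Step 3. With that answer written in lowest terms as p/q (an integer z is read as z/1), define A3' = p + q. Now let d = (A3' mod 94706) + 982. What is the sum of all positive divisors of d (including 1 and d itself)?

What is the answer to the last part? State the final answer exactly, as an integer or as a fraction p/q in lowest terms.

2304

Step 1: cross terms: (-14*10 - 18*1)=-158, (18*24 - 5*10)=382, (5*1 - -14*24)=341; twice the area = |565| = 565; area = 565/2; boundary points = 1 + 1 + 1 = 3; strictly interior points = area - boundary/2 + 1 = 282; answer 282
Step 2: A1 = 282; c = 1152; 1152 = 2^7 * 3^2; sigma = (1 + 2 + 4 + 8 + 16 + 32 + 64 + 128) * (1 + 3 + 9) = 255 * 13 = 3315; answer 3315
Step 3: A2 = 3315; w = 6; total draws C(14,4) = 1001; favorable C(10,4) = 210; P = 30/143; answer 30/143
Step 4: A3 = 30/143; threaded value p + q = 173; d = 1155; 1155 = 3 * 5 * 7 * 11; sigma = (1 + 3) * (1 + 5) * (1 + 7) * (1 + 11) = 4 * 6 * 8 * 12 = 2304; answer 2304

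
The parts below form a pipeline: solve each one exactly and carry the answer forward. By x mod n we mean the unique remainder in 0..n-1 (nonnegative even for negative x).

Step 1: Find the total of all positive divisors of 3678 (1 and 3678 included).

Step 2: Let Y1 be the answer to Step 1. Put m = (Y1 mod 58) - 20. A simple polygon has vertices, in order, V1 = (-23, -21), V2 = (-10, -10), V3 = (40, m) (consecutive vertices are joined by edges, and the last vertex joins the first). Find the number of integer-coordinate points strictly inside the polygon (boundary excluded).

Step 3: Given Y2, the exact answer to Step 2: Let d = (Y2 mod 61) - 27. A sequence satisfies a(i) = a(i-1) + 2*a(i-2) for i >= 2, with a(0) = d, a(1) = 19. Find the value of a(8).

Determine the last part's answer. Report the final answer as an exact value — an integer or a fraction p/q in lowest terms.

Step 1: 3678 = 2 * 3 * 613; sigma = (1 + 2) * (1 + 3) * (1 + 613) = 3 * 4 * 614 = 7368; answer 7368
Step 2: Y1 = 7368; m = -18; cross terms: (-23*-10 - -10*-21)=20, (-10*-18 - 40*-10)=580, (40*-21 - -23*-18)=-1254; twice the area = |-654| = 654; area = 327; boundary points = 1 + 2 + 3 = 6; strictly interior points = area - boundary/2 + 1 = 325; answer 325
Step 3: Y2 = 325; d = -7; a(2) = 1*(19) + 2*(-7) = 5; iterating: a(2)=5, a(3)=43, a(4)=53, a(5)=139, a(6)=245, a(7)=523, a(8)=1013; answer 1013

1013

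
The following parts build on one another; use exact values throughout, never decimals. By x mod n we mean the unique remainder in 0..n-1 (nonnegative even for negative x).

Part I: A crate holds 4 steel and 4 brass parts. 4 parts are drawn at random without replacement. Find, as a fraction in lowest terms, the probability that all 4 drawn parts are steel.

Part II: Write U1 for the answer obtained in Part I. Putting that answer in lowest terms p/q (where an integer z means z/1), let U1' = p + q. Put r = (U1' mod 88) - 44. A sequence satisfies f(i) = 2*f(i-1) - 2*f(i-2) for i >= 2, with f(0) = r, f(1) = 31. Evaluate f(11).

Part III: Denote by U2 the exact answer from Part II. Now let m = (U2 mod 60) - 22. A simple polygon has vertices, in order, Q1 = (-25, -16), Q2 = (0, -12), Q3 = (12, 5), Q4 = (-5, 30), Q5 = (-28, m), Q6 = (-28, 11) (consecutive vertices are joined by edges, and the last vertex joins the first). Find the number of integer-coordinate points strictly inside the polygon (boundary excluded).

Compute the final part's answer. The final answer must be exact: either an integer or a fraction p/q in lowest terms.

1287

Part I: total draws C(8,4) = 70; favorable C(4,4) = 1; P = 1/70; answer 1/70
Part II: U1 = 1/70; threaded value p + q = 71; r = 27; f(2) = 2*(31) - 2*(27) = 8; iterating: f(2)=8, f(3)=-46, f(4)=-108, f(5)=-124, f(6)=-32, f(7)=184, f(8)=432, f(9)=496, f(10)=128, f(11)=-736; answer -736
Part III: U2 = -736; m = 22; cross terms: (-25*-12 - 0*-16)=300, (0*5 - 12*-12)=144, (12*30 - -5*5)=385, (-5*22 - -28*30)=730, (-28*11 - -28*22)=308, (-28*-16 - -25*11)=723; twice the area = |2590| = 2590; area = 1295; boundary points = 1 + 1 + 1 + 1 + 11 + 3 = 18; strictly interior points = area - boundary/2 + 1 = 1287; answer 1287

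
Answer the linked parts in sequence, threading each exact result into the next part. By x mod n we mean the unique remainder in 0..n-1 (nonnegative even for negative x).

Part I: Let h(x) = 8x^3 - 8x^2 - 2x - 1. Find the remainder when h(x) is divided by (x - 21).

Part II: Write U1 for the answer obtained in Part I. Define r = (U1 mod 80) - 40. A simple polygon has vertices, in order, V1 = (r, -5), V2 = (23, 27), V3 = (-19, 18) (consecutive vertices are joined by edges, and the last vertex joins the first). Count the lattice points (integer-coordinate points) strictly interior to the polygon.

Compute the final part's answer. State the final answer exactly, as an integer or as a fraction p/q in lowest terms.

Part I: remainder = value at the root: 8*(21)^3 - 8*(21)^2 - 2*(21)^1 - 1 = (74088) + (-3528) + (-42) + (-1) = 70517; answer 70517
Part II: U1 = 70517; r = -3; cross terms: (-3*27 - 23*-5)=34, (23*18 - -19*27)=927, (-19*-5 - -3*18)=149; twice the area = |1110| = 1110; area = 555; boundary points = 2 + 3 + 1 = 6; strictly interior points = area - boundary/2 + 1 = 553; answer 553

553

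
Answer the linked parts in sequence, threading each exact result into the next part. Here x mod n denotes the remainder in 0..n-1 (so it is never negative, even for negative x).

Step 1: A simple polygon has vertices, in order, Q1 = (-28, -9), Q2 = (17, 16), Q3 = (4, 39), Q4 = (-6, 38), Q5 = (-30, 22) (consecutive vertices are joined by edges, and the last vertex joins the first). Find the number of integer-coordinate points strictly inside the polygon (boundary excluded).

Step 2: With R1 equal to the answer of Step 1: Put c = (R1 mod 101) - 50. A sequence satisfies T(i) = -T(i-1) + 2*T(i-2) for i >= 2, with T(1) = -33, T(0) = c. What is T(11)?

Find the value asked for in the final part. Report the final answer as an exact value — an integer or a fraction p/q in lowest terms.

-38225

Step 1: cross terms: (-28*16 - 17*-9)=-295, (17*39 - 4*16)=599, (4*38 - -6*39)=386, (-6*22 - -30*38)=1008, (-30*-9 - -28*22)=886; twice the area = |2584| = 2584; area = 1292; boundary points = 5 + 1 + 1 + 8 + 1 = 16; strictly interior points = area - boundary/2 + 1 = 1285; answer 1285
Step 2: R1 = 1285; c = 23; T(2) = -1*(-33) + 2*(23) = 79; iterating: T(2)=79, T(3)=-145, T(4)=303, T(5)=-593, T(6)=1199, T(7)=-2385, T(8)=4783, T(9)=-9553, T(10)=19119, T(11)=-38225; answer -38225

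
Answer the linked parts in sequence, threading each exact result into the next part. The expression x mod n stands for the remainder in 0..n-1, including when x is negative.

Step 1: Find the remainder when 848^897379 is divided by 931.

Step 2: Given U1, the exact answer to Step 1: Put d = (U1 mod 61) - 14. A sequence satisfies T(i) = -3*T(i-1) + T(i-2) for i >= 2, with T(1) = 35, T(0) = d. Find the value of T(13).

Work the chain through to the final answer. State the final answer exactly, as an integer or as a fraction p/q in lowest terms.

Step 1: squarings mod 931: 848^1=848, 848^2=372, 848^4=596, 848^8=505, 848^16=862, 848^32=106, 848^64=64, 848^128=372, 848^256=596, 848^512=505, 848^1024=862, 848^2048=106, 848^4096=64, 848^8192=372, 848^16384=596, 848^32768=505, 848^65536=862, 848^131072=106, 848^262144=64, 848^524288=372; 848^897379 = 848^1 * 848^2 * 848^32 * 848^64 * 848^256 * 848^4096 * 848^8192 * 848^32768 * 848^65536 * 848^262144 * 848^524288 = 50 (mod 931); answer 50
Step 2: U1 = 50; d = 36; T(2) = -3*(35) + 1*(36) = -69; iterating: T(2)=-69, T(3)=242, T(4)=-795, T(5)=2627, T(6)=-8676, T(7)=28655, T(8)=-94641, T(9)=312578, T(10)=-1032375, T(11)=3409703, T(12)=-11261484, T(13)=37194155; answer 37194155

37194155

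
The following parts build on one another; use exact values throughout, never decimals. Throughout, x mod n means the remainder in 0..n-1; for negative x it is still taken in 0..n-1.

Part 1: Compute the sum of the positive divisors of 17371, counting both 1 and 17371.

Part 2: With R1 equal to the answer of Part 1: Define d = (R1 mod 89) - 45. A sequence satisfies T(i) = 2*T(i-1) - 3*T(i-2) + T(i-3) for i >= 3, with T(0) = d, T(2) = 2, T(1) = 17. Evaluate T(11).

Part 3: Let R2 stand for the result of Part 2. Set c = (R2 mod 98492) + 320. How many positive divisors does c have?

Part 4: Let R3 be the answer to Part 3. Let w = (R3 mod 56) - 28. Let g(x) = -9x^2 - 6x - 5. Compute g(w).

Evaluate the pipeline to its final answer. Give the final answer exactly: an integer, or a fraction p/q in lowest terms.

Part 1: 17371 = 29 * 599; sigma = (1 + 29) * (1 + 599) = 30 * 600 = 18000; answer 18000
Part 2: R1 = 18000; d = -23; T(3) = 2*(2) - 3*(17) + 1*(-23) = -70; iterating: T(3)=-70, T(4)=-129, T(5)=-46, T(6)=225, T(7)=459, T(8)=197, T(9)=-758, T(10)=-1648, T(11)=-825; answer -825
Part 3: R2 = -825; c = 97987; 97987 is prime, so its only divisors are 1 and 97987; count = 2; answer 2
Part 4: R3 = 2; w = -26; -9*(-26)^2 - 6*(-26)^1 - 5 = (-6084) + (156) + (-5) = -5933; answer -5933

-5933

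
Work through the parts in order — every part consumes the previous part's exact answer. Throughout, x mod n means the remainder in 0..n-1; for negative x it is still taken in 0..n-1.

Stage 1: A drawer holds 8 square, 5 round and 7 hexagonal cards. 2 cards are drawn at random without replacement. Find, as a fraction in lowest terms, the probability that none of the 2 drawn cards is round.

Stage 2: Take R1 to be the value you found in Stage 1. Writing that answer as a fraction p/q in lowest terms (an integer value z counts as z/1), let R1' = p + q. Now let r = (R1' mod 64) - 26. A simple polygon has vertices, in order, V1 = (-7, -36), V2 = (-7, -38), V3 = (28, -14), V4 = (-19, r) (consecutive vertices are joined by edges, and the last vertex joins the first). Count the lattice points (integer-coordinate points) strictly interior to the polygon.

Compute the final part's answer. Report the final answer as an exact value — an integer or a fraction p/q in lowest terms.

Stage 1: total draws C(20,2) = 190; favorable C(15,2) = 105; P = 21/38; answer 21/38
Stage 2: R1 = 21/38; threaded value p + q = 59; r = 33; cross terms: (-7*-38 - -7*-36)=14, (-7*-14 - 28*-38)=1162, (28*33 - -19*-14)=658, (-19*-36 - -7*33)=915; twice the area = |2749| = 2749; area = 2749/2; boundary points = 2 + 1 + 47 + 3 = 53; strictly interior points = area - boundary/2 + 1 = 1349; answer 1349

1349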